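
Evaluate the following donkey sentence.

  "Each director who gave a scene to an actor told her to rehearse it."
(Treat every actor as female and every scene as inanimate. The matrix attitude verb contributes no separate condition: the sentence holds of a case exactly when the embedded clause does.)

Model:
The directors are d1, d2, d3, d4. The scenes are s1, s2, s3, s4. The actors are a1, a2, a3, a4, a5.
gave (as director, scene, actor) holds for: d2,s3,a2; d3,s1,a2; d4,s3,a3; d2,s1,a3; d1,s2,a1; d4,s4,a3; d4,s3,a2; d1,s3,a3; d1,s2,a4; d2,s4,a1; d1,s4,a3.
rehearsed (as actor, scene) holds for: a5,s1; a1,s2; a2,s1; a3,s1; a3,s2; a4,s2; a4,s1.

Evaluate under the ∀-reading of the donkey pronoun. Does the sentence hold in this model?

False

"her" takes "an actor" as antecedent and "it" takes "a scene"; both are donkey pronouns co-varying with the restrictor.
Strong reading: for every (d,s,a) with gave(d,s,a), rehearsed(a,s).
Restrictor triples: (d1,s2,a1)→rehearsed(a1,s2) ✓  (d1,s2,a4)→rehearsed(a4,s2) ✓  (d1,s3,a3)→rehearsed(a3,s3) ✗  (d1,s4,a3)→rehearsed(a3,s4) ✗  (d2,s1,a3)→rehearsed(a3,s1) ✓  (d2,s3,a2)→rehearsed(a2,s3) ✗  (d2,s4,a1)→rehearsed(a1,s4) ✗  (d3,s1,a2)→rehearsed(a2,s1) ✓  (d4,s3,a2)→rehearsed(a2,s3) ✗  (d4,s3,a3)→rehearsed(a3,s3) ✗  (d4,s4,a3)→rehearsed(a3,s4) ✗
Counterexample: (d1,s3,a3) — rehearsed(a3,s3) does not hold.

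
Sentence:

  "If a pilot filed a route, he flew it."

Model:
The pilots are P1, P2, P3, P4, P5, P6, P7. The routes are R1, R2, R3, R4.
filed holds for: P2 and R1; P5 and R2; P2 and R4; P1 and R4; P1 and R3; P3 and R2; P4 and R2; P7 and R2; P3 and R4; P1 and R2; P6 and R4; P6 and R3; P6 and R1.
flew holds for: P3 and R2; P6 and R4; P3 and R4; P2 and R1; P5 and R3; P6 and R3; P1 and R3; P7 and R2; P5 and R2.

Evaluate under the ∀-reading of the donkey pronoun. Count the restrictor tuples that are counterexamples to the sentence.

5

"it" takes "a route" as antecedent — a donkey pronoun bound across the clause boundary.
Strong reading: for every (p,r) with filed(p,r), flew(p,r).
Restrictor pairs: (P1,R2) ✗  (P1,R3) ✓  (P1,R4) ✗  (P2,R1) ✓  (P2,R4) ✗  (P3,R2) ✓  (P3,R4) ✓  (P4,R2) ✗  (P5,R2) ✓  (P6,R1) ✗  (P6,R3) ✓  (P6,R4) ✓  (P7,R2) ✓
Counterexamples (restrictor pairs failing the scope): 5.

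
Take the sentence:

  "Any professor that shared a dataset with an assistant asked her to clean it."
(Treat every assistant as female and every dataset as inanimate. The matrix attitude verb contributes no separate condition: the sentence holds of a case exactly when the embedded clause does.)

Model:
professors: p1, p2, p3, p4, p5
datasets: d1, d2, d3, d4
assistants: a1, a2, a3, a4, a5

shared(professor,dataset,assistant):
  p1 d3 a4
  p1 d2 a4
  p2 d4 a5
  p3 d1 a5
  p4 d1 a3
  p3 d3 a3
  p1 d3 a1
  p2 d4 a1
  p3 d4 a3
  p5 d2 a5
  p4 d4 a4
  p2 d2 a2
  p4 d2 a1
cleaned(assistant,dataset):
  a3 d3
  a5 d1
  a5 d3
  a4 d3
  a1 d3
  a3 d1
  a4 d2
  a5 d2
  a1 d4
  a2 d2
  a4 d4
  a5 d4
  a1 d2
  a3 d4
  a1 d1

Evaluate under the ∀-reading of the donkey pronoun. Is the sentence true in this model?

True

"her" takes "an assistant" as antecedent and "it" takes "a dataset"; both are donkey pronouns co-varying with the restrictor.
Strong reading: for every (p,d,a) with shared(p,d,a), cleaned(a,d).
Restrictor triples: (p1,d2,a4)→cleaned(a4,d2) ✓  (p1,d3,a1)→cleaned(a1,d3) ✓  (p1,d3,a4)→cleaned(a4,d3) ✓  (p2,d2,a2)→cleaned(a2,d2) ✓  (p2,d4,a1)→cleaned(a1,d4) ✓  (p2,d4,a5)→cleaned(a5,d4) ✓  (p3,d1,a5)→cleaned(a5,d1) ✓  (p3,d3,a3)→cleaned(a3,d3) ✓  (p3,d4,a3)→cleaned(a3,d4) ✓  (p4,d1,a3)→cleaned(a3,d1) ✓  (p4,d2,a1)→cleaned(a1,d2) ✓  (p4,d4,a4)→cleaned(a4,d4) ✓  (p5,d2,a5)→cleaned(a5,d2) ✓
Every restrictor triple satisfies the scope.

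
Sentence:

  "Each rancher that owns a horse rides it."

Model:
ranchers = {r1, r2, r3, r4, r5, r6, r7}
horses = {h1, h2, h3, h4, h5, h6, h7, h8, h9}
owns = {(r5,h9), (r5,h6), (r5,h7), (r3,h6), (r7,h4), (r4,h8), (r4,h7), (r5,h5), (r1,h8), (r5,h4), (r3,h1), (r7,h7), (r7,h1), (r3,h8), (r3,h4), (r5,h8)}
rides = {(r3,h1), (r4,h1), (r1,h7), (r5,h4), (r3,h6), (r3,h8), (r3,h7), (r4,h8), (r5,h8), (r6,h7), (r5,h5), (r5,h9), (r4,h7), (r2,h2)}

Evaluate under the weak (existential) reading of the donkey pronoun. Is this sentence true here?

"it" takes "a horse" as antecedent — a donkey pronoun bound across the clause boundary.
Weak reading: every rancher r with some owns-horse has at least one owns-horse h such that rides(r,h).
Per rancher: r1:✗  r3:✓  r4:✓  r5:✓  r7:✗
r1 has no witness among its owns-horses.

False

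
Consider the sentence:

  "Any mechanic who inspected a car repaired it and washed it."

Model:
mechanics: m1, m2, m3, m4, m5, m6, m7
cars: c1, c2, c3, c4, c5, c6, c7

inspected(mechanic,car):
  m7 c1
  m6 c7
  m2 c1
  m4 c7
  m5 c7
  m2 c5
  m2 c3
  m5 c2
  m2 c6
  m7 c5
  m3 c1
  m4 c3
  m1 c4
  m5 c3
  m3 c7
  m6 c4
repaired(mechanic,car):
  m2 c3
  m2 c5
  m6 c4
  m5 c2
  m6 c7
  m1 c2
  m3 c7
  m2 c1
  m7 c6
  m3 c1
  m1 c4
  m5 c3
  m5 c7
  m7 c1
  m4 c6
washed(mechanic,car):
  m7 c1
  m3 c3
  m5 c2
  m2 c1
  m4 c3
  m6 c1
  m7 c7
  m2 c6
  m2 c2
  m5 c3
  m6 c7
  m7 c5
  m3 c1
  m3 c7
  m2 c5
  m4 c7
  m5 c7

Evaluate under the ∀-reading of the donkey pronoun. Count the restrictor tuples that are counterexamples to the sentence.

7

"it" takes "a car" as antecedent — a donkey pronoun bound across the clause boundary.
Strong reading: for every (m,c) with inspected(m,c), repaired(m,c) ∧ washed(m,c).
Restrictor pairs: (m1,c4) ✗  (m2,c1) ✓  (m2,c3) ✗  (m2,c5) ✓  (m2,c6) ✗  (m3,c1) ✓  (m3,c7) ✓  (m4,c3) ✗  (m4,c7) ✗  (m5,c2) ✓  (m5,c3) ✓  (m5,c7) ✓  (m6,c4) ✗  (m6,c7) ✓  (m7,c1) ✓  (m7,c5) ✗
Counterexamples (restrictor pairs failing the scope): 7.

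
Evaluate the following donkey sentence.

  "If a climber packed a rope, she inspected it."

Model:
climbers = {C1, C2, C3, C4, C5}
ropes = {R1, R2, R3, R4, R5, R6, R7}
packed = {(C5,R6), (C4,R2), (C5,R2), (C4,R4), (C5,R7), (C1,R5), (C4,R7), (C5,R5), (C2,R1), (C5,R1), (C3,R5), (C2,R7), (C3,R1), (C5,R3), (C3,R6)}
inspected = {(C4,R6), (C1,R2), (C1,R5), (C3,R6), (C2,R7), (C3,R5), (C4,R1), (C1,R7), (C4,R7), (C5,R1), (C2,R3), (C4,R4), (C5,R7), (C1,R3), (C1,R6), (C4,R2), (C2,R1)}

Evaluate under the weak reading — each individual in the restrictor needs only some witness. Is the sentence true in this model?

"it" takes "a rope" as antecedent — a donkey pronoun bound across the clause boundary.
Weak reading: every climber c with some packed-rope has at least one packed-rope r such that inspected(c,r).
Per climber: C1:✓  C2:✓  C3:✓  C4:✓  C5:✓
Every climber in the restrictor has a witness.

True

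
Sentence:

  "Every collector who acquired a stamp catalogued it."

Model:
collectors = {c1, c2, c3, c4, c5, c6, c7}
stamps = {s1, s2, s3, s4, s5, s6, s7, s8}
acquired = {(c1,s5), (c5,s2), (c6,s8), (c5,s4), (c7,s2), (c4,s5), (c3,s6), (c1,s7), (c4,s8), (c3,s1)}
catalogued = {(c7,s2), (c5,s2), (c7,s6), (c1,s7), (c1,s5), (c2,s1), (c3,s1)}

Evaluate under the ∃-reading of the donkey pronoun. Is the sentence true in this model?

"it" takes "a stamp" as antecedent — a donkey pronoun bound across the clause boundary.
Weak reading: every collector c with some acquired-stamp has at least one acquired-stamp s such that catalogued(c,s).
Per collector: c1:✓  c3:✓  c4:✗  c5:✓  c6:✗  c7:✓
c4 has no witness among its acquired-stamps.

False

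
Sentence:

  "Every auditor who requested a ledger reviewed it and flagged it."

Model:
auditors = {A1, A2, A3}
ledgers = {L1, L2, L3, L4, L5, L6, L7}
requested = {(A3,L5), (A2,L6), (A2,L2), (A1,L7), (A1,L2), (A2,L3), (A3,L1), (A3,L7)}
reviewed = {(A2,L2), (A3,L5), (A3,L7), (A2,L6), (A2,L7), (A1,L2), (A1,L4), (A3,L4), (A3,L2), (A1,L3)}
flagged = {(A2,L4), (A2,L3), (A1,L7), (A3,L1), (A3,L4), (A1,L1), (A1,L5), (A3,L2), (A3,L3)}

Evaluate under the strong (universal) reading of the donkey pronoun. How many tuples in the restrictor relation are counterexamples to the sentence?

8

"it" takes "a ledger" as antecedent — a donkey pronoun bound across the clause boundary.
Strong reading: for every (a,l) with requested(a,l), reviewed(a,l) ∧ flagged(a,l).
Restrictor pairs: (A1,L2) ✗  (A1,L7) ✗  (A2,L2) ✗  (A2,L3) ✗  (A2,L6) ✗  (A3,L1) ✗  (A3,L5) ✗  (A3,L7) ✗
Counterexamples (restrictor pairs failing the scope): 8.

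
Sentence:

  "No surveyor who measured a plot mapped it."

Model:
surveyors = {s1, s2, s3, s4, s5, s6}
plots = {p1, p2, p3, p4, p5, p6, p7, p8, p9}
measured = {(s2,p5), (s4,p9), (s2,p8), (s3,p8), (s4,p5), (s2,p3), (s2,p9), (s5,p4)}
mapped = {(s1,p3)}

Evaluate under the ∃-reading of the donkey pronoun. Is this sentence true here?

"it" takes "a plot" as antecedent — a donkey pronoun bound across the clause boundary.
Truth condition: for no (s,p) with measured(s,p) does mapped(s,p) hold.
Restrictor pairs — does the scope hold? (s2,p3):fails  (s2,p5):fails  (s2,p8):fails  (s2,p9):fails  (s3,p8):fails  (s4,p5):fails  (s4,p9):fails  (s5,p4):fails
Scope holds for no restrictor pair, so the sentence is true.

True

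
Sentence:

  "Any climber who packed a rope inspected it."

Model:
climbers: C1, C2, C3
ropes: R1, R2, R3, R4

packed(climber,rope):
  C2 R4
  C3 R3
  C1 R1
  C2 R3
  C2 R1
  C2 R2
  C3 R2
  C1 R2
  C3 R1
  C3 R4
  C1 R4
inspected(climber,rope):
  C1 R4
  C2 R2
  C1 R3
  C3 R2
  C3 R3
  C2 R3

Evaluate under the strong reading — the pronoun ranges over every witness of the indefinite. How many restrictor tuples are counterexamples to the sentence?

6

"it" takes "a rope" as antecedent — a donkey pronoun bound across the clause boundary.
Strong reading: for every (c,r) with packed(c,r), inspected(c,r).
Restrictor pairs: (C1,R1) ✗  (C1,R2) ✗  (C1,R4) ✓  (C2,R1) ✗  (C2,R2) ✓  (C2,R3) ✓  (C2,R4) ✗  (C3,R1) ✗  (C3,R2) ✓  (C3,R3) ✓  (C3,R4) ✗
Counterexamples (restrictor pairs failing the scope): 6.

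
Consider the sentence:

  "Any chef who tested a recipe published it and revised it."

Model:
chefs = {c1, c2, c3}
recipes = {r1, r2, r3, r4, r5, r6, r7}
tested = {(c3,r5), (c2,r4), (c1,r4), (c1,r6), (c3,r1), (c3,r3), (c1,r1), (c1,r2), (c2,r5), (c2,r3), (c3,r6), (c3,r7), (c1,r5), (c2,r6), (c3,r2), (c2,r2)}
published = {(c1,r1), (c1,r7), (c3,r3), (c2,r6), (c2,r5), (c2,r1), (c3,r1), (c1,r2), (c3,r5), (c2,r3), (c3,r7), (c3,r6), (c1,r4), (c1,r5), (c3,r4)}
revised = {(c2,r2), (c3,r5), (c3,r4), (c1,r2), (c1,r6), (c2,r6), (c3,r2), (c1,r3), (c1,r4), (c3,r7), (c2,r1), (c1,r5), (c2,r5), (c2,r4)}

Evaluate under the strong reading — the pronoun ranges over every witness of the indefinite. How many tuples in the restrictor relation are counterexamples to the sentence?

9

"it" takes "a recipe" as antecedent — a donkey pronoun bound across the clause boundary.
Strong reading: for every (c,r) with tested(c,r), published(c,r) ∧ revised(c,r).
Restrictor pairs: (c1,r1) ✗  (c1,r2) ✓  (c1,r4) ✓  (c1,r5) ✓  (c1,r6) ✗  (c2,r2) ✗  (c2,r3) ✗  (c2,r4) ✗  (c2,r5) ✓  (c2,r6) ✓  (c3,r1) ✗  (c3,r2) ✗  (c3,r3) ✗  (c3,r5) ✓  (c3,r6) ✗  (c3,r7) ✓
Counterexamples (restrictor pairs failing the scope): 9.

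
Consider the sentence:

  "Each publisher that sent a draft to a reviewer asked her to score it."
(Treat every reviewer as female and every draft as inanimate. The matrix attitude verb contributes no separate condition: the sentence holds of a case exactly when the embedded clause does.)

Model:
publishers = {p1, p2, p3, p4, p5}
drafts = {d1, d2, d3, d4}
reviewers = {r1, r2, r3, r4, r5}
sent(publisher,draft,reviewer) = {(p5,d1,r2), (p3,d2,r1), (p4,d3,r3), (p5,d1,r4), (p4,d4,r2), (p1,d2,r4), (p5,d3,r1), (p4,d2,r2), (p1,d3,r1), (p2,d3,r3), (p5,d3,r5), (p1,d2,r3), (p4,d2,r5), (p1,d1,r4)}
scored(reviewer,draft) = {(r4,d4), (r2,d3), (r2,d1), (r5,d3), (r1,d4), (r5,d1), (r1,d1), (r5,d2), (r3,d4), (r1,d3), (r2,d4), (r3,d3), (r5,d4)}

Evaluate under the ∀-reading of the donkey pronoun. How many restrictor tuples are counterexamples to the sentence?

"her" takes "a reviewer" as antecedent and "it" takes "a draft"; both are donkey pronouns co-varying with the restrictor.
Strong reading: for every (p,d,r) with sent(p,d,r), scored(r,d).
Restrictor triples: (p1,d1,r4)→scored(r4,d1) ✗  (p1,d2,r3)→scored(r3,d2) ✗  (p1,d2,r4)→scored(r4,d2) ✗  (p1,d3,r1)→scored(r1,d3) ✓  (p2,d3,r3)→scored(r3,d3) ✓  (p3,d2,r1)→scored(r1,d2) ✗  (p4,d2,r2)→scored(r2,d2) ✗  (p4,d2,r5)→scored(r5,d2) ✓  (p4,d3,r3)→scored(r3,d3) ✓  (p4,d4,r2)→scored(r2,d4) ✓  (p5,d1,r2)→scored(r2,d1) ✓  (p5,d1,r4)→scored(r4,d1) ✗  (p5,d3,r1)→scored(r1,d3) ✓  (p5,d3,r5)→scored(r5,d3) ✓
Counterexamples (restrictor triples failing the scope): 6.

6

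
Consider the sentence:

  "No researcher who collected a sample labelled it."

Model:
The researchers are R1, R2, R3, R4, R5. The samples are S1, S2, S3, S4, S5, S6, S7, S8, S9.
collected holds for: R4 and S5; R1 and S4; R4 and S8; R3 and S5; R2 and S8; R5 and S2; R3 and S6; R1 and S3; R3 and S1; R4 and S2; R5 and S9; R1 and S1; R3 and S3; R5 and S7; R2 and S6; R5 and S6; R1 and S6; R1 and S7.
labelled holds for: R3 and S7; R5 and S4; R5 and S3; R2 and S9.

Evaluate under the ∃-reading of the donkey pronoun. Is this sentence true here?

True

"it" takes "a sample" as antecedent — a donkey pronoun bound across the clause boundary.
Truth condition: for no (r,s) with collected(r,s) does labelled(r,s) hold.
Restrictor pairs — does the scope hold? (R1,S1):fails  (R1,S3):fails  (R1,S4):fails  (R1,S6):fails  (R1,S7):fails  (R2,S6):fails  (R2,S8):fails  (R3,S1):fails  (R3,S3):fails  (R3,S5):fails  (R3,S6):fails  (R4,S2):fails  (R4,S5):fails  (R4,S8):fails  (R5,S2):fails  (R5,S6):fails  (R5,S7):fails  (R5,S9):fails
Scope holds for no restrictor pair, so the sentence is true.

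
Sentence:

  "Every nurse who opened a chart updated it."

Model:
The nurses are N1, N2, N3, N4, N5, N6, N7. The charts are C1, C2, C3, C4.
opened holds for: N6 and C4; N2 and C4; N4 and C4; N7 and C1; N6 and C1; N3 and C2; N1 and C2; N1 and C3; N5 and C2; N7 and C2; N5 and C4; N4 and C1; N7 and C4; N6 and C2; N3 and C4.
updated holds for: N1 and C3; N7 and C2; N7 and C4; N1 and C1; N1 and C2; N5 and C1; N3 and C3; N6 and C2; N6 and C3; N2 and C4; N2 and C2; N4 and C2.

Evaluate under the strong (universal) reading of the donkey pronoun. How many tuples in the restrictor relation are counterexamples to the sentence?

"it" takes "a chart" as antecedent — a donkey pronoun bound across the clause boundary.
Strong reading: for every (n,c) with opened(n,c), updated(n,c).
Restrictor pairs: (N1,C2) ✓  (N1,C3) ✓  (N2,C4) ✓  (N3,C2) ✗  (N3,C4) ✗  (N4,C1) ✗  (N4,C4) ✗  (N5,C2) ✗  (N5,C4) ✗  (N6,C1) ✗  (N6,C2) ✓  (N6,C4) ✗  (N7,C1) ✗  (N7,C2) ✓  (N7,C4) ✓
Counterexamples (restrictor pairs failing the scope): 9.

9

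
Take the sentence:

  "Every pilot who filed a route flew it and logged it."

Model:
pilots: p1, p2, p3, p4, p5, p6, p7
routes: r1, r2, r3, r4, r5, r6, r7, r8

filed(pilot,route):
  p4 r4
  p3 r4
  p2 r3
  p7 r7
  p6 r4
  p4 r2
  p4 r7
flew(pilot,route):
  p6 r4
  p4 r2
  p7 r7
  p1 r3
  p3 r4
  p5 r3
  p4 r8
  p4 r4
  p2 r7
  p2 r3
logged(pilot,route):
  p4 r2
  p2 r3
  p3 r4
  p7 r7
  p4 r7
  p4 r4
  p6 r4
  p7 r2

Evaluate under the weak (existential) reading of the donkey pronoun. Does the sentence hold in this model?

True

"it" takes "a route" as antecedent — a donkey pronoun bound across the clause boundary.
Weak reading: every pilot p with some filed-route has at least one filed-route r such that flew(p,r) ∧ logged(p,r).
Per pilot: p2:✓  p3:✓  p4:✓  p6:✓  p7:✓
Every pilot in the restrictor has a witness.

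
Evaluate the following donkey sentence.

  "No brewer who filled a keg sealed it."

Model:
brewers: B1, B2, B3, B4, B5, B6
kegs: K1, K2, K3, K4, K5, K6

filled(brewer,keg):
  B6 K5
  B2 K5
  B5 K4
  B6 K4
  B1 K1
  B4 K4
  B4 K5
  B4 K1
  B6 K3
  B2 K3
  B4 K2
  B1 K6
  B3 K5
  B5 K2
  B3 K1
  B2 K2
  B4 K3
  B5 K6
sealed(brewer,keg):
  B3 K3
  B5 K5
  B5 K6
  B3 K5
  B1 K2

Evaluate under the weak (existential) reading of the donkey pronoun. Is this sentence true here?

False

"it" takes "a keg" as antecedent — a donkey pronoun bound across the clause boundary.
Truth condition: for no (b,k) with filled(b,k) does sealed(b,k) hold.
Restrictor pairs — does the scope hold? (B1,K1):fails  (B1,K6):fails  (B2,K2):fails  (B2,K3):fails  (B2,K5):fails  (B3,K1):fails  (B3,K5):holds  (B4,K1):fails  (B4,K2):fails  (B4,K3):fails  (B4,K4):fails  (B4,K5):fails  (B5,K2):fails  (B5,K4):fails  (B5,K6):holds  (B6,K3):fails  (B6,K4):fails  (B6,K5):fails
Scope holds for 2 pair(s), so the sentence is false.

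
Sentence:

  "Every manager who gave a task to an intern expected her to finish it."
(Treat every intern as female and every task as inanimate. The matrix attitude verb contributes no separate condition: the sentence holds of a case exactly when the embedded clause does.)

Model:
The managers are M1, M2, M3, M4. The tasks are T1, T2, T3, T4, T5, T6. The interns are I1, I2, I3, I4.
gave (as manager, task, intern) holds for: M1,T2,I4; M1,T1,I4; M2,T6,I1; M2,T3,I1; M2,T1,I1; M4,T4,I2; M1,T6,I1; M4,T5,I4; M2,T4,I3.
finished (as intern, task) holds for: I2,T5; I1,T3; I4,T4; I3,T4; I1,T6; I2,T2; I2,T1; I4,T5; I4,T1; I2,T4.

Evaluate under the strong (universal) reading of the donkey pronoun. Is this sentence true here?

"her" takes "an intern" as antecedent and "it" takes "a task"; both are donkey pronouns co-varying with the restrictor.
Strong reading: for every (m,t,i) with gave(m,t,i), finished(i,t).
Restrictor triples: (M1,T1,I4)→finished(I4,T1) ✓  (M1,T2,I4)→finished(I4,T2) ✗  (M1,T6,I1)→finished(I1,T6) ✓  (M2,T1,I1)→finished(I1,T1) ✗  (M2,T3,I1)→finished(I1,T3) ✓  (M2,T4,I3)→finished(I3,T4) ✓  (M2,T6,I1)→finished(I1,T6) ✓  (M4,T4,I2)→finished(I2,T4) ✓  (M4,T5,I4)→finished(I4,T5) ✓
Counterexample: (M1,T2,I4) — finished(I4,T2) does not hold.

False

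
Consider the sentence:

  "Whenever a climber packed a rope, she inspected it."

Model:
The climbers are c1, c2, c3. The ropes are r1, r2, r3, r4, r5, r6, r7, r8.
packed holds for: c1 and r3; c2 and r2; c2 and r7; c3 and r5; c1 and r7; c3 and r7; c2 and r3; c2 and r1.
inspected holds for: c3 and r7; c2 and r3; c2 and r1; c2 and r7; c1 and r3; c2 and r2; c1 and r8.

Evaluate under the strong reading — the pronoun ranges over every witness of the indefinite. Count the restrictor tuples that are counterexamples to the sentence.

2

"it" takes "a rope" as antecedent — a donkey pronoun bound across the clause boundary.
Strong reading: for every (c,r) with packed(c,r), inspected(c,r).
Restrictor pairs: (c1,r3) ✓  (c1,r7) ✗  (c2,r1) ✓  (c2,r2) ✓  (c2,r3) ✓  (c2,r7) ✓  (c3,r5) ✗  (c3,r7) ✓
Counterexamples (restrictor pairs failing the scope): 2.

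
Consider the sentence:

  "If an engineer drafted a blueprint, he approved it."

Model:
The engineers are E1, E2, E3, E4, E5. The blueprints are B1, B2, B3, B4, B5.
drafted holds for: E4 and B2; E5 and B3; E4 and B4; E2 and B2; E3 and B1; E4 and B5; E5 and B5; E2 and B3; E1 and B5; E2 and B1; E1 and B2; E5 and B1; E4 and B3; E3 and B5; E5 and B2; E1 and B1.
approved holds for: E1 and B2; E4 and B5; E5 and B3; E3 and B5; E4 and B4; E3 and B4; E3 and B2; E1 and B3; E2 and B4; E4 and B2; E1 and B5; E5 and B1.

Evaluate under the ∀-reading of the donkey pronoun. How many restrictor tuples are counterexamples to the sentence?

8

"it" takes "a blueprint" as antecedent — a donkey pronoun bound across the clause boundary.
Strong reading: for every (e,b) with drafted(e,b), approved(e,b).
Restrictor pairs: (E1,B1) ✗  (E1,B2) ✓  (E1,B5) ✓  (E2,B1) ✗  (E2,B2) ✗  (E2,B3) ✗  (E3,B1) ✗  (E3,B5) ✓  (E4,B2) ✓  (E4,B3) ✗  (E4,B4) ✓  (E4,B5) ✓  (E5,B1) ✓  (E5,B2) ✗  (E5,B3) ✓  (E5,B5) ✗
Counterexamples (restrictor pairs failing the scope): 8.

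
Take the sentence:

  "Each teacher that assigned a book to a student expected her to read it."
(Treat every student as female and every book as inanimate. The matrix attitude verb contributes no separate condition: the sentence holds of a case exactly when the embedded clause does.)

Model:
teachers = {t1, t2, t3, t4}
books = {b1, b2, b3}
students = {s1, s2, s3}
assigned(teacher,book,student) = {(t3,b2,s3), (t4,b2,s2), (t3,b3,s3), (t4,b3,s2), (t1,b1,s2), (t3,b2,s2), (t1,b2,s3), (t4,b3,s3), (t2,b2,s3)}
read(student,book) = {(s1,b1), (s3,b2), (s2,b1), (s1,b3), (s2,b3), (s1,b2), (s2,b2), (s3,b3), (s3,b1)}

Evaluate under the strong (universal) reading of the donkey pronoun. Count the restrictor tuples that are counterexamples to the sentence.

0

"her" takes "a student" as antecedent and "it" takes "a book"; both are donkey pronouns co-varying with the restrictor.
Strong reading: for every (t,b,s) with assigned(t,b,s), read(s,b).
Restrictor triples: (t1,b1,s2)→read(s2,b1) ✓  (t1,b2,s3)→read(s3,b2) ✓  (t2,b2,s3)→read(s3,b2) ✓  (t3,b2,s2)→read(s2,b2) ✓  (t3,b2,s3)→read(s3,b2) ✓  (t3,b3,s3)→read(s3,b3) ✓  (t4,b2,s2)→read(s2,b2) ✓  (t4,b3,s2)→read(s2,b3) ✓  (t4,b3,s3)→read(s3,b3) ✓
Counterexamples (restrictor triples failing the scope): 0.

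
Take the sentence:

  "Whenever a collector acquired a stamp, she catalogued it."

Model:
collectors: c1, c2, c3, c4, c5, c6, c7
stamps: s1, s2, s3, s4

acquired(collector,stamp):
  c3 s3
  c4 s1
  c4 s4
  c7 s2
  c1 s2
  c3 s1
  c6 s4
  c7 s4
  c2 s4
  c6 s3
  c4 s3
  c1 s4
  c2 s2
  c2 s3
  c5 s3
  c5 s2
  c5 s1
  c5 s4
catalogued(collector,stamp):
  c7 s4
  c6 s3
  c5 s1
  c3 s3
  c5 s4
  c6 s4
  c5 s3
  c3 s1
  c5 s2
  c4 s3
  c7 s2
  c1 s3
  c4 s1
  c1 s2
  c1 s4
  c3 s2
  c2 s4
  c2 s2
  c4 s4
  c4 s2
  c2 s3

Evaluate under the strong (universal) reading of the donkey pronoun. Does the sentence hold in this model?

True

"it" takes "a stamp" as antecedent — a donkey pronoun bound across the clause boundary.
Strong reading: for every (c,s) with acquired(c,s), catalogued(c,s).
Restrictor pairs: (c1,s2) ✓  (c1,s4) ✓  (c2,s2) ✓  (c2,s3) ✓  (c2,s4) ✓  (c3,s1) ✓  (c3,s3) ✓  (c4,s1) ✓  (c4,s3) ✓  (c4,s4) ✓  (c5,s1) ✓  (c5,s2) ✓  (c5,s3) ✓  (c5,s4) ✓  (c6,s3) ✓  (c6,s4) ✓  (c7,s2) ✓  (c7,s4) ✓
Every restrictor pair satisfies the scope.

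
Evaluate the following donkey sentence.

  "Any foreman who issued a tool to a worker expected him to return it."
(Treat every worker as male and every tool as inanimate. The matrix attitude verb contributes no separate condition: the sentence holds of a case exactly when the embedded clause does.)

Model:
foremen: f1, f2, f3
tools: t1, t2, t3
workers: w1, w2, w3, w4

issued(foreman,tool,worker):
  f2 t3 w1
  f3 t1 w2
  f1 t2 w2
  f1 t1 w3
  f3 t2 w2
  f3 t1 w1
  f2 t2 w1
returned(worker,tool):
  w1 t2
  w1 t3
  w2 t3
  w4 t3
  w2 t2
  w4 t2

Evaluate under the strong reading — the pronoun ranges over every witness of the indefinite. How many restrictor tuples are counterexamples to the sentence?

"him" takes "a worker" as antecedent and "it" takes "a tool"; both are donkey pronouns co-varying with the restrictor.
Strong reading: for every (f,t,w) with issued(f,t,w), returned(w,t).
Restrictor triples: (f1,t1,w3)→returned(w3,t1) ✗  (f1,t2,w2)→returned(w2,t2) ✓  (f2,t2,w1)→returned(w1,t2) ✓  (f2,t3,w1)→returned(w1,t3) ✓  (f3,t1,w1)→returned(w1,t1) ✗  (f3,t1,w2)→returned(w2,t1) ✗  (f3,t2,w2)→returned(w2,t2) ✓
Counterexamples (restrictor triples failing the scope): 3.

3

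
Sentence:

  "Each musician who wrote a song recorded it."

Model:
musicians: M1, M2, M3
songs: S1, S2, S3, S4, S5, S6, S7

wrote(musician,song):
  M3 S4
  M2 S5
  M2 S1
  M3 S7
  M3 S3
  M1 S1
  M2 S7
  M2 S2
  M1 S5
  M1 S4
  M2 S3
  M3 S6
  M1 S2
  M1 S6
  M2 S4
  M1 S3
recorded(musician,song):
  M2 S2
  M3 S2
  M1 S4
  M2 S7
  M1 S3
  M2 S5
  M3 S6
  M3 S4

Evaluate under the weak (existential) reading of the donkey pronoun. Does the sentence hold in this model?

"it" takes "a song" as antecedent — a donkey pronoun bound across the clause boundary.
Weak reading: every musician m with some wrote-song has at least one wrote-song s such that recorded(m,s).
Per musician: M1:✓  M2:✓  M3:✓
Every musician in the restrictor has a witness.

True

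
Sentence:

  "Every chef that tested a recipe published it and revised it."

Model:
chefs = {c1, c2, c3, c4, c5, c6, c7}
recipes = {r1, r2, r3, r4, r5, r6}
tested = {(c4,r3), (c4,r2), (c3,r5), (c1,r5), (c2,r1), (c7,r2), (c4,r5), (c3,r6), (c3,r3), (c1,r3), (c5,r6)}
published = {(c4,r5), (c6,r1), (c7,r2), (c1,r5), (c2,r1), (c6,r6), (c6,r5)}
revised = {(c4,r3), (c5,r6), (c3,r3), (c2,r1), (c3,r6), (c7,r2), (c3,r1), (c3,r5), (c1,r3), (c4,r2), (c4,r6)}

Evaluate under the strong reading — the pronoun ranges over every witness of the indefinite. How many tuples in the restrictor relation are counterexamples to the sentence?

9

"it" takes "a recipe" as antecedent — a donkey pronoun bound across the clause boundary.
Strong reading: for every (c,r) with tested(c,r), published(c,r) ∧ revised(c,r).
Restrictor pairs: (c1,r3) ✗  (c1,r5) ✗  (c2,r1) ✓  (c3,r3) ✗  (c3,r5) ✗  (c3,r6) ✗  (c4,r2) ✗  (c4,r3) ✗  (c4,r5) ✗  (c5,r6) ✗  (c7,r2) ✓
Counterexamples (restrictor pairs failing the scope): 9.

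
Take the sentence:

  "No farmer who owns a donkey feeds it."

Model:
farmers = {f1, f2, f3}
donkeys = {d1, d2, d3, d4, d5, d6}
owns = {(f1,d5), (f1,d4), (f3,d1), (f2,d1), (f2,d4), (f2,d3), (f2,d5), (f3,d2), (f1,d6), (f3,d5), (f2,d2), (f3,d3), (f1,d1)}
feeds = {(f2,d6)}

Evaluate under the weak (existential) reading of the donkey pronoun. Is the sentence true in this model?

True

"it" takes "a donkey" as antecedent — a donkey pronoun bound across the clause boundary.
Truth condition: for no (f,d) with owns(f,d) does feeds(f,d) hold.
Restrictor pairs — does the scope hold? (f1,d1):fails  (f1,d4):fails  (f1,d5):fails  (f1,d6):fails  (f2,d1):fails  (f2,d2):fails  (f2,d3):fails  (f2,d4):fails  (f2,d5):fails  (f3,d1):fails  (f3,d2):fails  (f3,d3):fails  (f3,d5):fails
Scope holds for no restrictor pair, so the sentence is true.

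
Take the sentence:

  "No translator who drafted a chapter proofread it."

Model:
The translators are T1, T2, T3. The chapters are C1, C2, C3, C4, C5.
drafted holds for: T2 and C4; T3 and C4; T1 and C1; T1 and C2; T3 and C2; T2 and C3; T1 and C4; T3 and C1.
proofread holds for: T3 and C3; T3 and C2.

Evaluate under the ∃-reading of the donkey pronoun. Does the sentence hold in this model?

"it" takes "a chapter" as antecedent — a donkey pronoun bound across the clause boundary.
Truth condition: for no (t,c) with drafted(t,c) does proofread(t,c) hold.
Restrictor pairs — does the scope hold? (T1,C1):fails  (T1,C2):fails  (T1,C4):fails  (T2,C3):fails  (T2,C4):fails  (T3,C1):fails  (T3,C2):holds  (T3,C4):fails
Scope holds for 1 pair(s), so the sentence is false.

False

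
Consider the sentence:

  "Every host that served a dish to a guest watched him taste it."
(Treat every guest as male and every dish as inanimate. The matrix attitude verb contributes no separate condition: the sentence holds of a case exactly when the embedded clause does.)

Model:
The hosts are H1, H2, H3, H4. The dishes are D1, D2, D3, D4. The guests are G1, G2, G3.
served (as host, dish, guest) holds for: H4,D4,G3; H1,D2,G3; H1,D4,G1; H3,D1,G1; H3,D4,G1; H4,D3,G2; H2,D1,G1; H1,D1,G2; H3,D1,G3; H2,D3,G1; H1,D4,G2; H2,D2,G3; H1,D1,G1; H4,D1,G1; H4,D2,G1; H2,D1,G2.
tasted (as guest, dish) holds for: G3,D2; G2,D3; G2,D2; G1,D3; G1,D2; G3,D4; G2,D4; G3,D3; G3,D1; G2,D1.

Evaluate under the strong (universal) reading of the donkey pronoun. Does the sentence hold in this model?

False

"him" takes "a guest" as antecedent and "it" takes "a dish"; both are donkey pronouns co-varying with the restrictor.
Strong reading: for every (h,d,g) with served(h,d,g), tasted(g,d).
Restrictor triples: (H1,D1,G1)→tasted(G1,D1) ✗  (H1,D1,G2)→tasted(G2,D1) ✓  (H1,D2,G3)→tasted(G3,D2) ✓  (H1,D4,G1)→tasted(G1,D4) ✗  (H1,D4,G2)→tasted(G2,D4) ✓  (H2,D1,G1)→tasted(G1,D1) ✗  (H2,D1,G2)→tasted(G2,D1) ✓  (H2,D2,G3)→tasted(G3,D2) ✓  (H2,D3,G1)→tasted(G1,D3) ✓  (H3,D1,G1)→tasted(G1,D1) ✗  (H3,D1,G3)→tasted(G3,D1) ✓  (H3,D4,G1)→tasted(G1,D4) ✗  (H4,D1,G1)→tasted(G1,D1) ✗  (H4,D2,G1)→tasted(G1,D2) ✓  (H4,D3,G2)→tasted(G2,D3) ✓  (H4,D4,G3)→tasted(G3,D4) ✓
Counterexample: (H1,D1,G1) — tasted(G1,D1) does not hold.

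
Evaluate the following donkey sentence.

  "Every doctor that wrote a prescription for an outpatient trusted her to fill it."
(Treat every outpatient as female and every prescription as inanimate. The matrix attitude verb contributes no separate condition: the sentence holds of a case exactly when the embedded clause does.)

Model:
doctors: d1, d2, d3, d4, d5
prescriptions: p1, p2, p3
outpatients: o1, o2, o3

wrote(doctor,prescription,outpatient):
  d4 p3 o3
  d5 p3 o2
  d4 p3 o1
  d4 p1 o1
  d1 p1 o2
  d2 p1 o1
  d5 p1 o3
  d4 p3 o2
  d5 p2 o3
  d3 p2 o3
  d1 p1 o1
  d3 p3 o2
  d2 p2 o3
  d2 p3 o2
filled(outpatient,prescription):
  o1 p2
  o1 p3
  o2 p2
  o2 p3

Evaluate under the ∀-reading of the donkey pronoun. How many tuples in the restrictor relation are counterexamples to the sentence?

9

"her" takes "an outpatient" as antecedent and "it" takes "a prescription"; both are donkey pronouns co-varying with the restrictor.
Strong reading: for every (d,p,o) with wrote(d,p,o), filled(o,p).
Restrictor triples: (d1,p1,o1)→filled(o1,p1) ✗  (d1,p1,o2)→filled(o2,p1) ✗  (d2,p1,o1)→filled(o1,p1) ✗  (d2,p2,o3)→filled(o3,p2) ✗  (d2,p3,o2)→filled(o2,p3) ✓  (d3,p2,o3)→filled(o3,p2) ✗  (d3,p3,o2)→filled(o2,p3) ✓  (d4,p1,o1)→filled(o1,p1) ✗  (d4,p3,o1)→filled(o1,p3) ✓  (d4,p3,o2)→filled(o2,p3) ✓  (d4,p3,o3)→filled(o3,p3) ✗  (d5,p1,o3)→filled(o3,p1) ✗  (d5,p2,o3)→filled(o3,p2) ✗  (d5,p3,o2)→filled(o2,p3) ✓
Counterexamples (restrictor triples failing the scope): 9.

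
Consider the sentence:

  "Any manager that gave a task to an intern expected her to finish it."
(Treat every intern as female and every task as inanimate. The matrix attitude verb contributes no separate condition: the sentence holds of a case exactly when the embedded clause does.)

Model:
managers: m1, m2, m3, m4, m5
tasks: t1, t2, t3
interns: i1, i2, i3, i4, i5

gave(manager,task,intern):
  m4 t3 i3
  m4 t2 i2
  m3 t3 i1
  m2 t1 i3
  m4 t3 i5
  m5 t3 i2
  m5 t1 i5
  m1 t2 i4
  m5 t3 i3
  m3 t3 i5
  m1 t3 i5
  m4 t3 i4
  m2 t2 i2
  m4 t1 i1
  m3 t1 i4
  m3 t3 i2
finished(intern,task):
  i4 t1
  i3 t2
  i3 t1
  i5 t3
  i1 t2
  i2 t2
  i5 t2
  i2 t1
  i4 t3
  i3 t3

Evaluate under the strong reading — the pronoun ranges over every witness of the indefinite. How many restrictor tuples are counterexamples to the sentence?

6

"her" takes "an intern" as antecedent and "it" takes "a task"; both are donkey pronouns co-varying with the restrictor.
Strong reading: for every (m,t,i) with gave(m,t,i), finished(i,t).
Restrictor triples: (m1,t2,i4)→finished(i4,t2) ✗  (m1,t3,i5)→finished(i5,t3) ✓  (m2,t1,i3)→finished(i3,t1) ✓  (m2,t2,i2)→finished(i2,t2) ✓  (m3,t1,i4)→finished(i4,t1) ✓  (m3,t3,i1)→finished(i1,t3) ✗  (m3,t3,i2)→finished(i2,t3) ✗  (m3,t3,i5)→finished(i5,t3) ✓  (m4,t1,i1)→finished(i1,t1) ✗  (m4,t2,i2)→finished(i2,t2) ✓  (m4,t3,i3)→finished(i3,t3) ✓  (m4,t3,i4)→finished(i4,t3) ✓  (m4,t3,i5)→finished(i5,t3) ✓  (m5,t1,i5)→finished(i5,t1) ✗  (m5,t3,i2)→finished(i2,t3) ✗  (m5,t3,i3)→finished(i3,t3) ✓
Counterexamples (restrictor triples failing the scope): 6.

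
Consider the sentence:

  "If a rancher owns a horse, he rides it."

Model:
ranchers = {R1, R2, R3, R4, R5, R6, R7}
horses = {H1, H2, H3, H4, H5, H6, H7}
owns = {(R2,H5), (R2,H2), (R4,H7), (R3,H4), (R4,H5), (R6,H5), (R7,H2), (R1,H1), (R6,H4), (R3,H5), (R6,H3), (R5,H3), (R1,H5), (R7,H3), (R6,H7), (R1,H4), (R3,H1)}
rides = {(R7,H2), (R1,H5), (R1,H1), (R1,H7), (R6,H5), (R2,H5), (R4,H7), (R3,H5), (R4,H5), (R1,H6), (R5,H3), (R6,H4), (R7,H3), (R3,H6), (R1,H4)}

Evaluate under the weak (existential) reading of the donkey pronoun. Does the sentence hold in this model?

True

"it" takes "a horse" as antecedent — a donkey pronoun bound across the clause boundary.
Weak reading: every rancher r with some owns-horse has at least one owns-horse h such that rides(r,h).
Per rancher: R1:✓  R2:✓  R3:✓  R4:✓  R5:✓  R6:✓  R7:✓
Every rancher in the restrictor has a witness.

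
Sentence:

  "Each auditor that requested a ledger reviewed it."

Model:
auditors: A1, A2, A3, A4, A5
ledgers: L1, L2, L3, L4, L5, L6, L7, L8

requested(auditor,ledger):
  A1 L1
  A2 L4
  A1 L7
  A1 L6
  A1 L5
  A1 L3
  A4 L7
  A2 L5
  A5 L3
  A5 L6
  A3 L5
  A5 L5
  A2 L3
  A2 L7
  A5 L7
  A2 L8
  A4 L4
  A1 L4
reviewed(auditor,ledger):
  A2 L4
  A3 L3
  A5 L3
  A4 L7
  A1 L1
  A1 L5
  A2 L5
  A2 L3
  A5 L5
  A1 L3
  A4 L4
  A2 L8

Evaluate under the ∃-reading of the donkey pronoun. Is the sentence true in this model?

False

"it" takes "a ledger" as antecedent — a donkey pronoun bound across the clause boundary.
Weak reading: every auditor a with some requested-ledger has at least one requested-ledger l such that reviewed(a,l).
Per auditor: A1:✓  A2:✓  A3:✗  A4:✓  A5:✓
A3 has no witness among its requested-ledgers.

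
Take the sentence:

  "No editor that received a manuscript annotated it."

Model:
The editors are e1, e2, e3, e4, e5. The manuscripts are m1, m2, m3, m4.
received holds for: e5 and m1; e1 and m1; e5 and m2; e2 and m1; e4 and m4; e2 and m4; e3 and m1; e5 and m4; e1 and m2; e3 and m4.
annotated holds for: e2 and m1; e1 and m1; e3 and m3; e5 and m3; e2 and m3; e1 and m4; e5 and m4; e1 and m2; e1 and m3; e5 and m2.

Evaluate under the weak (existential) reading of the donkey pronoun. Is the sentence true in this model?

False

"it" takes "a manuscript" as antecedent — a donkey pronoun bound across the clause boundary.
Truth condition: for no (e,m) with received(e,m) does annotated(e,m) hold.
Restrictor pairs — does the scope hold? (e1,m1):holds  (e1,m2):holds  (e2,m1):holds  (e2,m4):fails  (e3,m1):fails  (e3,m4):fails  (e4,m4):fails  (e5,m1):fails  (e5,m2):holds  (e5,m4):holds
Scope holds for 5 pair(s), so the sentence is false.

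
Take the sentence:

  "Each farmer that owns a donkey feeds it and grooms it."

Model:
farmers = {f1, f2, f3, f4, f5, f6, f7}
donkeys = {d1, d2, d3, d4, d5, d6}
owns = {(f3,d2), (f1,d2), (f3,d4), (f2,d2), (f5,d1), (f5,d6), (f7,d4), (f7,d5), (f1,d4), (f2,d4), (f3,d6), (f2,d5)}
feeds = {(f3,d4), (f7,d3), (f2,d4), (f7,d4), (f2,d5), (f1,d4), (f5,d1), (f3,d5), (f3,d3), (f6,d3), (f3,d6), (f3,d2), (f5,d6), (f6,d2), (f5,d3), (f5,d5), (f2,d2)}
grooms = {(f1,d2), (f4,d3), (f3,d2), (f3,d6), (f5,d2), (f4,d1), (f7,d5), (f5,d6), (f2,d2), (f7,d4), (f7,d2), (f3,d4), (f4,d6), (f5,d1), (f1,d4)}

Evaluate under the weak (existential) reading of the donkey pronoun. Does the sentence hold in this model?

True

"it" takes "a donkey" as antecedent — a donkey pronoun bound across the clause boundary.
Weak reading: every farmer f with some owns-donkey has at least one owns-donkey d such that feeds(f,d) ∧ grooms(f,d).
Per farmer: f1:✓  f2:✓  f3:✓  f5:✓  f7:✓
Every farmer in the restrictor has a witness.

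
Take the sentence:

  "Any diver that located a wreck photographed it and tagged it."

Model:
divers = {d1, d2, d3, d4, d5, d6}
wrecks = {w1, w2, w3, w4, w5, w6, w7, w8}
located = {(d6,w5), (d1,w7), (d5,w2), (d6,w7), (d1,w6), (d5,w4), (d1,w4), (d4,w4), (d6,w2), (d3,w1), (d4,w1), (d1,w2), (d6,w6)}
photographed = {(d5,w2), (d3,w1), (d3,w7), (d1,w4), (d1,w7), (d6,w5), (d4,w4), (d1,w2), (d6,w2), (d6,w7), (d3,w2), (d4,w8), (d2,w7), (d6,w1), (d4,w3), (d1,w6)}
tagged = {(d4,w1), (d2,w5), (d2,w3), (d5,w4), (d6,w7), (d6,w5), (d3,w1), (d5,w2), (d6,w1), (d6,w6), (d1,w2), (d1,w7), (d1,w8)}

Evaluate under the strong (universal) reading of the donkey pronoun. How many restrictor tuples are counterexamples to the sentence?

7

"it" takes "a wreck" as antecedent — a donkey pronoun bound across the clause boundary.
Strong reading: for every (d,w) with located(d,w), photographed(d,w) ∧ tagged(d,w).
Restrictor pairs: (d1,w2) ✓  (d1,w4) ✗  (d1,w6) ✗  (d1,w7) ✓  (d3,w1) ✓  (d4,w1) ✗  (d4,w4) ✗  (d5,w2) ✓  (d5,w4) ✗  (d6,w2) ✗  (d6,w5) ✓  (d6,w6) ✗  (d6,w7) ✓
Counterexamples (restrictor pairs failing the scope): 7.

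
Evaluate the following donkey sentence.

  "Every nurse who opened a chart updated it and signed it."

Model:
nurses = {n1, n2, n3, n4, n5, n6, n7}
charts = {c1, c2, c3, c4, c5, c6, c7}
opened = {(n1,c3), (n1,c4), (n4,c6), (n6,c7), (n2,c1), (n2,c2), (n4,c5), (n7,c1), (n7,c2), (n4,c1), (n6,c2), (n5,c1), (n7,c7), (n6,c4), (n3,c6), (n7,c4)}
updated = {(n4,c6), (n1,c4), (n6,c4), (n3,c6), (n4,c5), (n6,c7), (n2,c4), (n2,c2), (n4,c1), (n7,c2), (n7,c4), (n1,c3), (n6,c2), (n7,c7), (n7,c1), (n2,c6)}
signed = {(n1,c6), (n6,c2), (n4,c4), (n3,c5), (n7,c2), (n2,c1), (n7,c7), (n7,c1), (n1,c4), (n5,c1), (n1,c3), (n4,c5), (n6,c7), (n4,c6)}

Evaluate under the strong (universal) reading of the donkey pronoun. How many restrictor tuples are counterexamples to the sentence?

7

"it" takes "a chart" as antecedent — a donkey pronoun bound across the clause boundary.
Strong reading: for every (n,c) with opened(n,c), updated(n,c) ∧ signed(n,c).
Restrictor pairs: (n1,c3) ✓  (n1,c4) ✓  (n2,c1) ✗  (n2,c2) ✗  (n3,c6) ✗  (n4,c1) ✗  (n4,c5) ✓  (n4,c6) ✓  (n5,c1) ✗  (n6,c2) ✓  (n6,c4) ✗  (n6,c7) ✓  (n7,c1) ✓  (n7,c2) ✓  (n7,c4) ✗  (n7,c7) ✓
Counterexamples (restrictor pairs failing the scope): 7.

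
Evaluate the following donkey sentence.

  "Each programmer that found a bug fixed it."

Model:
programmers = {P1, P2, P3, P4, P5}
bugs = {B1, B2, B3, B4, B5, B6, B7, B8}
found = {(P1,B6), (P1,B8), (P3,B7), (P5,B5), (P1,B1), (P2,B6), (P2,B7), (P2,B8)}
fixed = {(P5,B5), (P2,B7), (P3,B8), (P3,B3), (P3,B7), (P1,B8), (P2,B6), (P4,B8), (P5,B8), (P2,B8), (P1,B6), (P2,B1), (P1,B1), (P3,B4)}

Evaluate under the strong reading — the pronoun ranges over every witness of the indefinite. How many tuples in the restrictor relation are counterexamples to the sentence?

"it" takes "a bug" as antecedent — a donkey pronoun bound across the clause boundary.
Strong reading: for every (p,b) with found(p,b), fixed(p,b).
Restrictor pairs: (P1,B1) ✓  (P1,B6) ✓  (P1,B8) ✓  (P2,B6) ✓  (P2,B7) ✓  (P2,B8) ✓  (P3,B7) ✓  (P5,B5) ✓
Counterexamples (restrictor pairs failing the scope): 0.

0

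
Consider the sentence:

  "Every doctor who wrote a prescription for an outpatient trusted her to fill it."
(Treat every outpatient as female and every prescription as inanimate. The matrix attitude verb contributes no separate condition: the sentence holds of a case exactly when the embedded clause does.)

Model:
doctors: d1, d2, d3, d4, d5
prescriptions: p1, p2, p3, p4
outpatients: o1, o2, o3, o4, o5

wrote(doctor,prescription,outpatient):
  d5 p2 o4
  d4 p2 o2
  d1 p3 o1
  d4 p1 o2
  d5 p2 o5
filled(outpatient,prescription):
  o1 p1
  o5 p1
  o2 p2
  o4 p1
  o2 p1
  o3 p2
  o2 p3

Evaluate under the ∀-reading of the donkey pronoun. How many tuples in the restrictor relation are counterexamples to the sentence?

3

"her" takes "an outpatient" as antecedent and "it" takes "a prescription"; both are donkey pronouns co-varying with the restrictor.
Strong reading: for every (d,p,o) with wrote(d,p,o), filled(o,p).
Restrictor triples: (d1,p3,o1)→filled(o1,p3) ✗  (d4,p1,o2)→filled(o2,p1) ✓  (d4,p2,o2)→filled(o2,p2) ✓  (d5,p2,o4)→filled(o4,p2) ✗  (d5,p2,o5)→filled(o5,p2) ✗
Counterexamples (restrictor triples failing the scope): 3.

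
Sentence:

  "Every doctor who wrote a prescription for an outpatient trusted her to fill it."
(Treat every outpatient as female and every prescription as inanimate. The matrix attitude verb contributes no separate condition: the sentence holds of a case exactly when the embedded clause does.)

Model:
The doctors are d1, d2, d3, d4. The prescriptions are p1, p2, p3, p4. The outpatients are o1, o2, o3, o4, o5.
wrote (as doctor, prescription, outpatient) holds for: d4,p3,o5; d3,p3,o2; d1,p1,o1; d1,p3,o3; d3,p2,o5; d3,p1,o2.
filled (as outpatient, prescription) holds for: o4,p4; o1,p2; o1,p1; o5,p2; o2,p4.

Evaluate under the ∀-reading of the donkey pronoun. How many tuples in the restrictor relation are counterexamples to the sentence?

"her" takes "an outpatient" as antecedent and "it" takes "a prescription"; both are donkey pronouns co-varying with the restrictor.
Strong reading: for every (d,p,o) with wrote(d,p,o), filled(o,p).
Restrictor triples: (d1,p1,o1)→filled(o1,p1) ✓  (d1,p3,o3)→filled(o3,p3) ✗  (d3,p1,o2)→filled(o2,p1) ✗  (d3,p2,o5)→filled(o5,p2) ✓  (d3,p3,o2)→filled(o2,p3) ✗  (d4,p3,o5)→filled(o5,p3) ✗
Counterexamples (restrictor triples failing the scope): 4.

4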